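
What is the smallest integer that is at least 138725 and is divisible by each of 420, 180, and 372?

156240

The integer must be a common multiple of 420, 180, and 372, so a multiple of their LCM.
420 = 2^2 × 3 × 5 × 7
180 = 2^2 × 3^2 × 5
372 = 2^2 × 3 × 31
LCM(420, 180, 372) = 2^2 × 3^2 × 5 × 7 × 31 = 39060.
Smallest multiple of 39060 that is ≥ 138725: ⌈138725/39060⌉ × 39060 = 4 × 39060 = 156240.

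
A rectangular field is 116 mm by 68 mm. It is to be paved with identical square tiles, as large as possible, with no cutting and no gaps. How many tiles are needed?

493

Tile side = gcd(116, 68).
116 = 2^2 × 29
68 = 2^2 × 17
gcd(116, 68) = 2^2 = 4.
Tiles: (116/4) × (68/4) = 29 × 17 = 493.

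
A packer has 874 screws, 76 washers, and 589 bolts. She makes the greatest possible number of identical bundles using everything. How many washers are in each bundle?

Number of bundles = gcd(874, 76, 589).
874 = 2 × 19 × 23
76 = 2^2 × 19
589 = 19 × 31
gcd(874, 76, 589) = 19.
washers per bundle = 76 / 19 = 4.

4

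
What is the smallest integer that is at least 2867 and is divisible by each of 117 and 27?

3159

The integer must be a common multiple of 117 and 27, so a multiple of their LCM.
117 = 3^2 × 13
27 = 3^3
LCM(117, 27) = 3^3 × 13 = 351.
Smallest multiple of 351 that is ≥ 2867: ⌈2867/351⌉ × 351 = 9 × 351 = 3159.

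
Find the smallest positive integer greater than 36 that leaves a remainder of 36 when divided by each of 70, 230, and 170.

27406

N − 36 must be a common multiple of 70, 230, and 170.
70 = 2 × 5 × 7
230 = 2 × 5 × 23
170 = 2 × 5 × 17
LCM(70, 230, 170) = 2 × 5 × 7 × 17 × 23 = 27370.
Smallest N > 36 is LCM + 36 = 27370 + 36 = 27406.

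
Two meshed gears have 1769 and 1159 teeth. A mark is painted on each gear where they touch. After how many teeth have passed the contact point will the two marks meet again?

The first simultaneous occurrence is after LCM of the individual periods.
1769 = 29 × 61
1159 = 19 × 61
LCM(1769, 1159) = 19 × 29 × 61 = 33611.

33611 teeth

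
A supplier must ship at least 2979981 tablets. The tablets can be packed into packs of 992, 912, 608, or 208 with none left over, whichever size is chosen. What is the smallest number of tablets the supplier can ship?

The number of tablets must be a common multiple of 992, 912, 608, and 208, so a multiple of their LCM.
992 = 2^5 × 31
912 = 2^4 × 3 × 19
608 = 2^5 × 19
208 = 2^4 × 13
LCM(992, 912, 608, 208) = 2^5 × 3 × 13 × 19 × 31 = 735072.
Smallest multiple of 735072 that is ≥ 2979981: ⌈2979981/735072⌉ × 735072 = 5 × 735072 = 3675360.

3675360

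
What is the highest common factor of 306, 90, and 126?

18

306 = 2 × 3^2 × 17
90 = 2 × 3^2 × 5
126 = 2 × 3^2 × 7
gcd(306, 90, 126) = 2 × 3^2 = 18.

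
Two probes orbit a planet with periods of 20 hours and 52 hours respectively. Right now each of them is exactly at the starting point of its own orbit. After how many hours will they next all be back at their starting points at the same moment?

260 hours

The first simultaneous occurrence is after LCM of the individual periods.
20 = 2^2 × 5
52 = 2^2 × 13
LCM(20, 52) = 2^2 × 5 × 13 = 260.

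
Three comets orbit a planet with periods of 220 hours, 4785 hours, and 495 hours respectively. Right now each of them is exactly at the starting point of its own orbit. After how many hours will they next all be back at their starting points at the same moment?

We need the least common multiple of the intervals.
220 = 2^2 × 5 × 11
4785 = 3 × 5 × 11 × 29
495 = 3^2 × 5 × 11
LCM(220, 4785, 495) = 2^2 × 3^2 × 5 × 11 × 29 = 57420.

57420 hours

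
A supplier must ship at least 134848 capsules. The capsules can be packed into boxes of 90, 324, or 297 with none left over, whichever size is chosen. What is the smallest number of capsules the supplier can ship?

The number of capsules must be a common multiple of 90, 324, and 297, so a multiple of their LCM.
90 = 2 × 3^2 × 5
324 = 2^2 × 3^4
297 = 3^3 × 11
LCM(90, 324, 297) = 2^2 × 3^4 × 5 × 11 = 17820.
Smallest multiple of 17820 that is ≥ 134848: ⌈134848/17820⌉ × 17820 = 8 × 17820 = 142560.

142560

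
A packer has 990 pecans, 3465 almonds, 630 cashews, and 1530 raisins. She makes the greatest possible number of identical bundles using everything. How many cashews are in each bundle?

Number of bundles = gcd(990, 3465, 630, 1530).
990 = 2 × 3^2 × 5 × 11
3465 = 3^2 × 5 × 7 × 11
630 = 2 × 3^2 × 5 × 7
1530 = 2 × 3^2 × 5 × 17
gcd(990, 3465, 630, 1530) = 3^2 × 5 = 45.
cashews per bundle = 630 / 45 = 14.

14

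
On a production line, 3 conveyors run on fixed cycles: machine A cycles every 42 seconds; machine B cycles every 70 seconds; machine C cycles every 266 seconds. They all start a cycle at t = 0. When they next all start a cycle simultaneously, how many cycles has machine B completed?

The first common completion time is the LCM of the periods.
42 = 2 × 3 × 7
70 = 2 × 5 × 7
266 = 2 × 7 × 19
LCM(42, 70, 266) = 2 × 3 × 5 × 7 × 19 = 3990.
Cycles for period 70: 3990 / 70 = 57.

57 cycles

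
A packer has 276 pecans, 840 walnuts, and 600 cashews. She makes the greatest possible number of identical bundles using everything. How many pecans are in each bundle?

23

Number of bundles = gcd(276, 840, 600).
276 = 2^2 × 3 × 23
840 = 2^3 × 3 × 5 × 7
600 = 2^3 × 3 × 5^2
gcd(276, 840, 600) = 2^2 × 3 = 12.
pecans per bundle = 276 / 12 = 23.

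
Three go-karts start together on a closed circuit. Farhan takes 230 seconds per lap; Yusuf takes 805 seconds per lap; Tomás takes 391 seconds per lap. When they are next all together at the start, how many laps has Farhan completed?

All finish a whole number of cycles simultaneously at t = LCM of the periods.
230 = 2 × 5 × 23
805 = 5 × 7 × 23
391 = 17 × 23
LCM(230, 805, 391) = 2 × 5 × 7 × 17 × 23 = 27370.
Laps for period 230: 27370 / 230 = 119.

119 laps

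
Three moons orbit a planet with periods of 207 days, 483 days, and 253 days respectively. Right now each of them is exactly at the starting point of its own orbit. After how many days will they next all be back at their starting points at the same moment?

15939 days

We need the least common multiple of the intervals.
207 = 3^2 × 23
483 = 3 × 7 × 23
253 = 11 × 23
LCM(207, 483, 253) = 3^2 × 7 × 11 × 23 = 15939.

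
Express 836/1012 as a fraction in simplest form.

19/23

836 = 2^2 × 11 × 19
1012 = 2^2 × 11 × 23
gcd(836, 1012) = 2^2 × 11 = 44.
Divide numerator and denominator by 44: 836/1012 = 19/23.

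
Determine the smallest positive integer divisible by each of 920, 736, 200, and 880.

920 = 2^3 × 5 × 23
736 = 2^5 × 23
200 = 2^3 × 5^2
880 = 2^4 × 5 × 11
LCM(920, 736, 200, 880) = 2^5 × 5^2 × 11 × 23 = 202400.

202400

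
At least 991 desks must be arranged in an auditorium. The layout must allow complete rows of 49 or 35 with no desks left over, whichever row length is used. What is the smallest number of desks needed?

1225

The number of desks must be a common multiple of 49 and 35, so a multiple of their LCM.
49 = 7^2
35 = 5 × 7
LCM(49, 35) = 5 × 7^2 = 245.
Smallest multiple of 245 that is ≥ 991: ⌈991/245⌉ × 245 = 5 × 245 = 1225.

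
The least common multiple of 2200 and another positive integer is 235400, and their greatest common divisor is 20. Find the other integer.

gcd × lcm = product of the two integers, so the other integer is (20 × 235400) / 2200 = 2140.

2140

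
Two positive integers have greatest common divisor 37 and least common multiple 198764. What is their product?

7354268

For any two positive integers, gcd × lcm = product = 37 × 198764 = 7354268.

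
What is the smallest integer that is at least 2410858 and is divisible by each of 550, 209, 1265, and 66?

2884200

The integer must be a common multiple of 550, 209, 1265, and 66, so a multiple of their LCM.
550 = 2 × 5^2 × 11
209 = 11 × 19
1265 = 5 × 11 × 23
66 = 2 × 3 × 11
LCM(550, 209, 1265, 66) = 2 × 3 × 5^2 × 11 × 19 × 23 = 721050.
Smallest multiple of 721050 that is ≥ 2410858: ⌈2410858/721050⌉ × 721050 = 4 × 721050 = 2884200.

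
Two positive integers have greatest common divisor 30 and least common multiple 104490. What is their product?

3134700

For any two positive integers, gcd × lcm = product = 30 × 104490 = 3134700.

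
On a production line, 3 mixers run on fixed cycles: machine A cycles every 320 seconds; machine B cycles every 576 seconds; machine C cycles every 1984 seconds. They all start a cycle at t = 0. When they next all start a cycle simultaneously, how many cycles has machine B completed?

They are all back at their starting positions together after one LCM of the periods.
320 = 2^6 × 5
576 = 2^6 × 3^2
1984 = 2^6 × 31
LCM(320, 576, 1984) = 2^6 × 3^2 × 5 × 31 = 89280.
Cycles for period 576: 89280 / 576 = 155.

155 cycles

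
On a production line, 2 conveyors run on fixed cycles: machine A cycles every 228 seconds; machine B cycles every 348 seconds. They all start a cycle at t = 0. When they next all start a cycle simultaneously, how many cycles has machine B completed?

19 cycles

All finish a whole number of cycles simultaneously at t = LCM of the periods.
228 = 2^2 × 3 × 19
348 = 2^2 × 3 × 29
LCM(228, 348) = 2^2 × 3 × 19 × 29 = 6612.
Cycles for period 348: 6612 / 348 = 19.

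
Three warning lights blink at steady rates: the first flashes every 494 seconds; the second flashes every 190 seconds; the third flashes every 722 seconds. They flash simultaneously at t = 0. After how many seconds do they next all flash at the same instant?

46930 seconds

We need the least common multiple of the intervals.
494 = 2 × 13 × 19
190 = 2 × 5 × 19
722 = 2 × 19^2
LCM(494, 190, 722) = 2 × 5 × 13 × 19^2 = 46930.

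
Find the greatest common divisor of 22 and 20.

22 = 2 × 11
20 = 2^2 × 5
gcd(22, 20) = 2.

2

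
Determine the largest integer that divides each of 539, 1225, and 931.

539 = 7^2 × 11
1225 = 5^2 × 7^2
931 = 7^2 × 19
gcd(539, 1225, 931) = 7^2 = 49.

49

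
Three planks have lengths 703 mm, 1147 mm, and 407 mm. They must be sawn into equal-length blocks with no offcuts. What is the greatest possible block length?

37 mm

This is the greatest common divisor of 703, 1147, and 407.
703 = 19 × 37
1147 = 31 × 37
407 = 11 × 37
gcd(703, 1147, 407) = 37.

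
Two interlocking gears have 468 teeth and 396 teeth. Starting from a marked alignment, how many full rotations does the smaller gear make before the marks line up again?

13 rotations

They are all back at their starting positions together after one LCM of the periods.
468 = 2^2 × 3^2 × 13
396 = 2^2 × 3^2 × 11
LCM(468, 396) = 2^2 × 3^2 × 11 × 13 = 5148.
Rotations for period 396: 5148 / 396 = 13.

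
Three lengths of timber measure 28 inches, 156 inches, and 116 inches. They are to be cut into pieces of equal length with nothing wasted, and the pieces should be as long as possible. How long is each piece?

4 inches

The greatest length dividing all of 28, 156, and 116 is their gcd.
28 = 2^2 × 7
156 = 2^2 × 3 × 13
116 = 2^2 × 29
gcd(28, 156, 116) = 2^2 = 4.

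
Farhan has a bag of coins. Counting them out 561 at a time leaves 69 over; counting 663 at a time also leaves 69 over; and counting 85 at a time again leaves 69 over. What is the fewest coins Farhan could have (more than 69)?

36534

N − 69 must be a common multiple of 561, 663, and 85.
561 = 3 × 11 × 17
663 = 3 × 13 × 17
85 = 5 × 17
LCM(561, 663, 85) = 3 × 5 × 11 × 13 × 17 = 36465.
Smallest N > 69 is LCM + 69 = 36465 + 69 = 36534.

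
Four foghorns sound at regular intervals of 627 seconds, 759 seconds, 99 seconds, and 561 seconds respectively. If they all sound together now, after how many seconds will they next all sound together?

The first simultaneous occurrence is after LCM of the individual periods.
627 = 3 × 11 × 19
759 = 3 × 11 × 23
99 = 3^2 × 11
561 = 3 × 11 × 17
LCM(627, 759, 99, 561) = 3^2 × 11 × 17 × 19 × 23 = 735471.

735471 seconds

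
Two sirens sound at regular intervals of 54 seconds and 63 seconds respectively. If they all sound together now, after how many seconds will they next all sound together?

We need the least common multiple of the intervals.
54 = 2 × 3^3
63 = 3^2 × 7
LCM(54, 63) = 2 × 3^3 × 7 = 378.

378 seconds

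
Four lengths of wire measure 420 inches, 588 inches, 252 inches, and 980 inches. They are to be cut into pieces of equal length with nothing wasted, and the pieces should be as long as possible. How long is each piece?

28 inches

Each piece length must divide every original length, so the longest possible is gcd(420, 588, 252, 980).
420 = 2^2 × 3 × 5 × 7
588 = 2^2 × 3 × 7^2
252 = 2^2 × 3^2 × 7
980 = 2^2 × 5 × 7^2
gcd(420, 588, 252, 980) = 2^2 × 7 = 28.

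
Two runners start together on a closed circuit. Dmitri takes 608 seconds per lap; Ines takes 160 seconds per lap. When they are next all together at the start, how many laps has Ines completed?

19 laps

The first common completion time is the LCM of the periods.
608 = 2^5 × 19
160 = 2^5 × 5
LCM(608, 160) = 2^5 × 5 × 19 = 3040.
Laps for period 160: 3040 / 160 = 19.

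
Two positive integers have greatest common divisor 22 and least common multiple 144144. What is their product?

For any two positive integers, gcd × lcm = product = 22 × 144144 = 3171168.

3171168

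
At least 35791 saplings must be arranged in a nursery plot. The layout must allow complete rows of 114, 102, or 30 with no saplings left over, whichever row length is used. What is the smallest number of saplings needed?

The number of saplings must be a common multiple of 114, 102, and 30, so a multiple of their LCM.
114 = 2 × 3 × 19
102 = 2 × 3 × 17
30 = 2 × 3 × 5
LCM(114, 102, 30) = 2 × 3 × 5 × 17 × 19 = 9690.
Smallest multiple of 9690 that is ≥ 35791: ⌈35791/9690⌉ × 9690 = 4 × 9690 = 38760.

38760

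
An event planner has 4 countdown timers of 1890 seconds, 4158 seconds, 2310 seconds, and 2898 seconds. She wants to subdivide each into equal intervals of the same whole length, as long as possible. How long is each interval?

42 seconds

The interval must divide each timer length; the longest such is the gcd.
1890 = 2 × 3^3 × 5 × 7
4158 = 2 × 3^3 × 7 × 11
2310 = 2 × 3 × 5 × 7 × 11
2898 = 2 × 3^2 × 7 × 23
gcd(1890, 4158, 2310, 2898) = 2 × 3 × 7 = 42.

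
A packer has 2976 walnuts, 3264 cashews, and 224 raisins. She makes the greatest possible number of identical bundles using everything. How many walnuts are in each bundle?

Number of bundles = gcd(2976, 3264, 224).
2976 = 2^5 × 3 × 31
3264 = 2^6 × 3 × 17
224 = 2^5 × 7
gcd(2976, 3264, 224) = 2^5 = 32.
walnuts per bundle = 2976 / 32 = 93.

93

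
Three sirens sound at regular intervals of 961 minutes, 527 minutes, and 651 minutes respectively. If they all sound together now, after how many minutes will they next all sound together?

We need the least common multiple of the intervals.
961 = 31^2
527 = 17 × 31
651 = 3 × 7 × 31
LCM(961, 527, 651) = 3 × 7 × 17 × 31^2 = 343077.

343077 minutes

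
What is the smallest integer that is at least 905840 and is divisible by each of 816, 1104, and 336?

The integer must be a common multiple of 816, 1104, and 336, so a multiple of their LCM.
816 = 2^4 × 3 × 17
1104 = 2^4 × 3 × 23
336 = 2^4 × 3 × 7
LCM(816, 1104, 336) = 2^4 × 3 × 7 × 17 × 23 = 131376.
Smallest multiple of 131376 that is ≥ 905840: ⌈905840/131376⌉ × 131376 = 7 × 131376 = 919632.

919632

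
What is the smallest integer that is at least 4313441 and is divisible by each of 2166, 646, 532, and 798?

4639572

The integer must be a common multiple of 2166, 646, 532, and 798, so a multiple of their LCM.
2166 = 2 × 3 × 19^2
646 = 2 × 17 × 19
532 = 2^2 × 7 × 19
798 = 2 × 3 × 7 × 19
LCM(2166, 646, 532, 798) = 2^2 × 3 × 7 × 17 × 19^2 = 515508.
Smallest multiple of 515508 that is ≥ 4313441: ⌈4313441/515508⌉ × 515508 = 9 × 515508 = 4639572.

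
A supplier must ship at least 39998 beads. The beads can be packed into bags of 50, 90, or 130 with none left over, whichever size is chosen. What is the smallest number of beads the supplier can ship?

The number of beads must be a common multiple of 50, 90, and 130, so a multiple of their LCM.
50 = 2 × 5^2
90 = 2 × 3^2 × 5
130 = 2 × 5 × 13
LCM(50, 90, 130) = 2 × 3^2 × 5^2 × 13 = 5850.
Smallest multiple of 5850 that is ≥ 39998: ⌈39998/5850⌉ × 5850 = 7 × 5850 = 40950.

40950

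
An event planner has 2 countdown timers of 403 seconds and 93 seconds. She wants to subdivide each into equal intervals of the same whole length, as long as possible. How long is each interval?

31 seconds

The interval must divide each timer length; the longest such is the gcd.
403 = 13 × 31
93 = 3 × 31
gcd(403, 93) = 31.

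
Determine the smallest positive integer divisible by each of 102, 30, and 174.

102 = 2 × 3 × 17
30 = 2 × 3 × 5
174 = 2 × 3 × 29
LCM(102, 30, 174) = 2 × 3 × 5 × 17 × 29 = 14790.

14790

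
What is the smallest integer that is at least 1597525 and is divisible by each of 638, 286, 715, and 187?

The integer must be a common multiple of 638, 286, 715, and 187, so a multiple of their LCM.
638 = 2 × 11 × 29
286 = 2 × 11 × 13
715 = 5 × 11 × 13
187 = 11 × 17
LCM(638, 286, 715, 187) = 2 × 5 × 11 × 13 × 17 × 29 = 704990.
Smallest multiple of 704990 that is ≥ 1597525: ⌈1597525/704990⌉ × 704990 = 3 × 704990 = 2114970.

2114970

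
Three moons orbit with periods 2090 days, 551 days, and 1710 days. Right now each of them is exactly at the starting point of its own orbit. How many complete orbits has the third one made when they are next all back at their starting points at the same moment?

319 orbits

The first common completion time is the LCM of the periods.
2090 = 2 × 5 × 11 × 19
551 = 19 × 29
1710 = 2 × 3^2 × 5 × 19
LCM(2090, 551, 1710) = 2 × 3^2 × 5 × 11 × 19 × 29 = 545490.
Orbits for period 1710: 545490 / 1710 = 319.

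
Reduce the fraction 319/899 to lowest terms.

11/31

319 = 11 × 29
899 = 29 × 31
gcd(319, 899) = 29.
Divide numerator and denominator by 29: 319/899 = 11/31.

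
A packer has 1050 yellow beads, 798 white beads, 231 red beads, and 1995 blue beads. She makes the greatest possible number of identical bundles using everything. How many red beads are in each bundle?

Number of bundles = gcd(1050, 798, 231, 1995).
1050 = 2 × 3 × 5^2 × 7
798 = 2 × 3 × 7 × 19
231 = 3 × 7 × 11
1995 = 3 × 5 × 7 × 19
gcd(1050, 798, 231, 1995) = 3 × 7 = 21.
red beads per bundle = 231 / 21 = 11.

11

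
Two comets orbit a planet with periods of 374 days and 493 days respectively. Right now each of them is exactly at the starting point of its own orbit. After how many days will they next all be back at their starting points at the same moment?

We need the least common multiple of the intervals.
374 = 2 × 11 × 17
493 = 17 × 29
LCM(374, 493) = 2 × 11 × 17 × 29 = 10846.

10846 days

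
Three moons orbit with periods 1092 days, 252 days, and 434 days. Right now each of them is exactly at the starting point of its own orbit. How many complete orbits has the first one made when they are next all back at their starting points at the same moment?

93 orbits

The first common completion time is the LCM of the periods.
1092 = 2^2 × 3 × 7 × 13
252 = 2^2 × 3^2 × 7
434 = 2 × 7 × 31
LCM(1092, 252, 434) = 2^2 × 3^2 × 7 × 13 × 31 = 101556.
Orbits for period 1092: 101556 / 1092 = 93.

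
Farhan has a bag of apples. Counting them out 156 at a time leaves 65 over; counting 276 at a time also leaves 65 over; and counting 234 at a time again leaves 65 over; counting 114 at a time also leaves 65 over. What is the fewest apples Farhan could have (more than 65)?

204581

N − 65 must be a common multiple of 156, 276, 234, and 114.
156 = 2^2 × 3 × 13
276 = 2^2 × 3 × 23
234 = 2 × 3^2 × 13
114 = 2 × 3 × 19
LCM(156, 276, 234, 114) = 2^2 × 3^2 × 13 × 19 × 23 = 204516.
Smallest N > 65 is LCM + 65 = 204516 + 65 = 204581.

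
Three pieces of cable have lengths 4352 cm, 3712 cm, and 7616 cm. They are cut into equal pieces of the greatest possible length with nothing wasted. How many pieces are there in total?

245

Piece length = gcd(4352, 3712, 7616).
4352 = 2^8 × 17
3712 = 2^7 × 29
7616 = 2^6 × 7 × 17
gcd(4352, 3712, 7616) = 2^6 = 64.
Total pieces = 4352/64 + 3712/64 + 7616/64 = 68 + 58 + 119 = 245.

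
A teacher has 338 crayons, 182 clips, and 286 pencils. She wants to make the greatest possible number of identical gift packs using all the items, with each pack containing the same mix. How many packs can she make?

26 packs

The pack count must divide each quantity, so the greatest is gcd(338, 182, 286).
338 = 2 × 13^2
182 = 2 × 7 × 13
286 = 2 × 11 × 13
gcd(338, 182, 286) = 2 × 13 = 26.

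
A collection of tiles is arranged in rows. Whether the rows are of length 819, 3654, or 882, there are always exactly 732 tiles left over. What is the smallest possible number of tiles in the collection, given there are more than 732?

333246

N − 732 must be a common multiple of 819, 3654, and 882.
819 = 3^2 × 7 × 13
3654 = 2 × 3^2 × 7 × 29
882 = 2 × 3^2 × 7^2
LCM(819, 3654, 882) = 2 × 3^2 × 7^2 × 13 × 29 = 332514.
Smallest N > 732 is LCM + 732 = 332514 + 732 = 333246.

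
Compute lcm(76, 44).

836

76 = 2^2 × 19
44 = 2^2 × 11
LCM(76, 44) = 2^2 × 11 × 19 = 836.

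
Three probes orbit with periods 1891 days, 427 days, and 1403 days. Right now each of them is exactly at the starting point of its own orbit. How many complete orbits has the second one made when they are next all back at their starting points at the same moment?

All finish a whole number of cycles simultaneously at t = LCM of the periods.
1891 = 31 × 61
427 = 7 × 61
1403 = 23 × 61
LCM(1891, 427, 1403) = 7 × 23 × 31 × 61 = 304451.
Orbits for period 427: 304451 / 427 = 713.

713 orbits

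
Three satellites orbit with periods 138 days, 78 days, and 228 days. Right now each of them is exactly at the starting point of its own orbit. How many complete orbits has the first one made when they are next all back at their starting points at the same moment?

All finish a whole number of cycles simultaneously at t = LCM of the periods.
138 = 2 × 3 × 23
78 = 2 × 3 × 13
228 = 2^2 × 3 × 19
LCM(138, 78, 228) = 2^2 × 3 × 13 × 19 × 23 = 68172.
Orbits for period 138: 68172 / 138 = 494.

494 orbits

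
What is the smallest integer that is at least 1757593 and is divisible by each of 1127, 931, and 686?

1798692

The integer must be a common multiple of 1127, 931, and 686, so a multiple of their LCM.
1127 = 7^2 × 23
931 = 7^2 × 19
686 = 2 × 7^3
LCM(1127, 931, 686) = 2 × 7^3 × 19 × 23 = 299782.
Smallest multiple of 299782 that is ≥ 1757593: ⌈1757593/299782⌉ × 299782 = 6 × 299782 = 1798692.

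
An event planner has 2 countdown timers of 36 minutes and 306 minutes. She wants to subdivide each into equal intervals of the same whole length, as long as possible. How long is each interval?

18 minutes

The interval must divide each timer length; the longest such is the gcd.
36 = 2^2 × 3^2
306 = 2 × 3^2 × 17
gcd(36, 306) = 2 × 3^2 = 18.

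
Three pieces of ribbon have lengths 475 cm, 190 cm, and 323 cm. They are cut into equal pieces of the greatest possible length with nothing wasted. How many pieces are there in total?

52

Piece length = gcd(475, 190, 323).
475 = 5^2 × 19
190 = 2 × 5 × 19
323 = 17 × 19
gcd(475, 190, 323) = 19.
Total pieces = 475/19 + 190/19 + 323/19 = 25 + 10 + 17 = 52.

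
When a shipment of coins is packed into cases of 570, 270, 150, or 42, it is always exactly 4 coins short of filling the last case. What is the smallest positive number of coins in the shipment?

179546

Being 4 short of a full case of size k means N ≡ −4 (mod k), i.e. N + 4 is a multiple of each size.
570 = 2 × 3 × 5 × 19
270 = 2 × 3^3 × 5
150 = 2 × 3 × 5^2
42 = 2 × 3 × 7
LCM(570, 270, 150, 42) = 2 × 3^3 × 5^2 × 7 × 19 = 179550.
Smallest positive N is 179550 − 4 = 179546.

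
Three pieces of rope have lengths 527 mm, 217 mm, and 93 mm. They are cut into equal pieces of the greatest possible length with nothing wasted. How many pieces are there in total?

27

Piece length = gcd(527, 217, 93).
527 = 17 × 31
217 = 7 × 31
93 = 3 × 31
gcd(527, 217, 93) = 31.
Total pieces = 527/31 + 217/31 + 93/31 = 17 + 7 + 3 = 27.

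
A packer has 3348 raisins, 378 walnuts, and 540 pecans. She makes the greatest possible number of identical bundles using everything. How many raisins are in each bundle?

Number of bundles = gcd(3348, 378, 540).
3348 = 2^2 × 3^3 × 31
378 = 2 × 3^3 × 7
540 = 2^2 × 3^3 × 5
gcd(3348, 378, 540) = 2 × 3^3 = 54.
raisins per bundle = 3348 / 54 = 62.

62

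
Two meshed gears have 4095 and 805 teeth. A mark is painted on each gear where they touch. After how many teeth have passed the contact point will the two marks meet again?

We need the least common multiple of the intervals.
4095 = 3^2 × 5 × 7 × 13
805 = 5 × 7 × 23
LCM(4095, 805) = 3^2 × 5 × 7 × 13 × 23 = 94185.

94185 teeth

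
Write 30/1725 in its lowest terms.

2/115

30 = 2 × 3 × 5
1725 = 3 × 5^2 × 23
gcd(30, 1725) = 3 × 5 = 15.
Divide numerator and denominator by 15: 30/1725 = 2/115.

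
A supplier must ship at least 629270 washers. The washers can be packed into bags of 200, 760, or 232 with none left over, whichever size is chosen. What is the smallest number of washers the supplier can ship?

661200

The number of washers must be a common multiple of 200, 760, and 232, so a multiple of their LCM.
200 = 2^3 × 5^2
760 = 2^3 × 5 × 19
232 = 2^3 × 29
LCM(200, 760, 232) = 2^3 × 5^2 × 19 × 29 = 110200.
Smallest multiple of 110200 that is ≥ 629270: ⌈629270/110200⌉ × 110200 = 6 × 110200 = 661200.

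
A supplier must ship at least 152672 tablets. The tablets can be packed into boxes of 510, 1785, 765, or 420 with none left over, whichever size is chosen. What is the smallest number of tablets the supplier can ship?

171360

The number of tablets must be a common multiple of 510, 1785, 765, and 420, so a multiple of their LCM.
510 = 2 × 3 × 5 × 17
1785 = 3 × 5 × 7 × 17
765 = 3^2 × 5 × 17
420 = 2^2 × 3 × 5 × 7
LCM(510, 1785, 765, 420) = 2^2 × 3^2 × 5 × 7 × 17 = 21420.
Smallest multiple of 21420 that is ≥ 152672: ⌈152672/21420⌉ × 21420 = 8 × 21420 = 171360.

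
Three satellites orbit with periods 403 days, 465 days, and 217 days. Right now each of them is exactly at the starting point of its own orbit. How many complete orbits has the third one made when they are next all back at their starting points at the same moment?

They are all back at their starting positions together after one LCM of the periods.
403 = 13 × 31
465 = 3 × 5 × 31
217 = 7 × 31
LCM(403, 465, 217) = 3 × 5 × 7 × 13 × 31 = 42315.
Orbits for period 217: 42315 / 217 = 195.

195 orbits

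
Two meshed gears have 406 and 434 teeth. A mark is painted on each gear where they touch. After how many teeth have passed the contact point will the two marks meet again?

They coincide at every common multiple of the periods; the first is the LCM.
406 = 2 × 7 × 29
434 = 2 × 7 × 31
LCM(406, 434) = 2 × 7 × 29 × 31 = 12586.

12586 teeth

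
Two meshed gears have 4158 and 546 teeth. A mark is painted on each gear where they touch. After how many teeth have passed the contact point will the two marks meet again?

We need the least common multiple of the intervals.
4158 = 2 × 3^3 × 7 × 11
546 = 2 × 3 × 7 × 13
LCM(4158, 546) = 2 × 3^3 × 7 × 11 × 13 = 54054.

54054 teeth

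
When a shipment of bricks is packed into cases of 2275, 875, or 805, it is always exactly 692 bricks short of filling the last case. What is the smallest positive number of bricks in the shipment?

Being 692 short of a full case of size k means N ≡ −692 (mod k), i.e. N + 692 is a multiple of each size.
2275 = 5^2 × 7 × 13
875 = 5^3 × 7
805 = 5 × 7 × 23
LCM(2275, 875, 805) = 5^3 × 7 × 13 × 23 = 261625.
Smallest positive N is 261625 − 692 = 260933.

260933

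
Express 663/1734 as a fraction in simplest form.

663 = 3 × 13 × 17
1734 = 2 × 3 × 17^2
gcd(663, 1734) = 3 × 17 = 51.
Divide numerator and denominator by 51: 663/1734 = 13/34.

13/34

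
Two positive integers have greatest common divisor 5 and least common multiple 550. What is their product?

For any two positive integers, gcd × lcm = product = 5 × 550 = 2750.

2750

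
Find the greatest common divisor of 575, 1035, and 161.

23

575 = 5^2 × 23
1035 = 3^2 × 5 × 23
161 = 7 × 23
gcd(575, 1035, 161) = 23.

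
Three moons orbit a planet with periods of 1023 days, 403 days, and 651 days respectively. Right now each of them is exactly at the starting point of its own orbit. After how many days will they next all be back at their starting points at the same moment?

The first simultaneous occurrence is after LCM of the individual periods.
1023 = 3 × 11 × 31
403 = 13 × 31
651 = 3 × 7 × 31
LCM(1023, 403, 651) = 3 × 7 × 11 × 13 × 31 = 93093.

93093 days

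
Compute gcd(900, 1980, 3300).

60

900 = 2^2 × 3^2 × 5^2
1980 = 2^2 × 3^2 × 5 × 11
3300 = 2^2 × 3 × 5^2 × 11
gcd(900, 1980, 3300) = 2^2 × 3 × 5 = 60.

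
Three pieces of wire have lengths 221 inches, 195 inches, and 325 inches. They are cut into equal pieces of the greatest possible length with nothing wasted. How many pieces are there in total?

Piece length = gcd(221, 195, 325).
221 = 13 × 17
195 = 3 × 5 × 13
325 = 5^2 × 13
gcd(221, 195, 325) = 13.
Total pieces = 221/13 + 195/13 + 325/13 = 17 + 15 + 25 = 57.

57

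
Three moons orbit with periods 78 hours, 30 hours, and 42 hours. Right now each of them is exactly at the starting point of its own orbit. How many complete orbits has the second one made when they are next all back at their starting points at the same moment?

91 orbits

The first common completion time is the LCM of the periods.
78 = 2 × 3 × 13
30 = 2 × 3 × 5
42 = 2 × 3 × 7
LCM(78, 30, 42) = 2 × 3 × 5 × 7 × 13 = 2730.
Orbits for period 30: 2730 / 30 = 91.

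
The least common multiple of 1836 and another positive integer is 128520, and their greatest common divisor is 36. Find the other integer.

gcd × lcm = product of the two integers, so the other integer is (36 × 128520) / 1836 = 2520.

2520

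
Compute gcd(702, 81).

702 = 2 × 3^3 × 13
81 = 3^4
gcd(702, 81) = 3^3 = 27.

27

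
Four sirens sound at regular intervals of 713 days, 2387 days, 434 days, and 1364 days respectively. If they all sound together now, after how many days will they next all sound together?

219604 days

We need the least common multiple of the intervals.
713 = 23 × 31
2387 = 7 × 11 × 31
434 = 2 × 7 × 31
1364 = 2^2 × 11 × 31
LCM(713, 2387, 434, 1364) = 2^2 × 7 × 11 × 23 × 31 = 219604.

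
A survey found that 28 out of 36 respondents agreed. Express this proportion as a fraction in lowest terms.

28 = 2^2 × 7
36 = 2^2 × 3^2
gcd(28, 36) = 2^2 = 4.
Divide numerator and denominator by 4: 28/36 = 7/9.

7/9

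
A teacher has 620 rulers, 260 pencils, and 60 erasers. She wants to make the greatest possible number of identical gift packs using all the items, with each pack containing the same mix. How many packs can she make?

The pack count must divide each quantity, so the greatest is gcd(620, 260, 60).
620 = 2^2 × 5 × 31
260 = 2^2 × 5 × 13
60 = 2^2 × 3 × 5
gcd(620, 260, 60) = 2^2 × 5 = 20.

20 packs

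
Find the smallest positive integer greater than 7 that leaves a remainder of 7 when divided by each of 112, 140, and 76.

10647

N − 7 must be a common multiple of 112, 140, and 76.
112 = 2^4 × 7
140 = 2^2 × 5 × 7
76 = 2^2 × 19
LCM(112, 140, 76) = 2^4 × 5 × 7 × 19 = 10640.
Smallest N > 7 is LCM + 7 = 10640 + 7 = 10647.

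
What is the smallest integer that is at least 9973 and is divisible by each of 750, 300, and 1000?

12000

The integer must be a common multiple of 750, 300, and 1000, so a multiple of their LCM.
750 = 2 × 3 × 5^3
300 = 2^2 × 3 × 5^2
1000 = 2^3 × 5^3
LCM(750, 300, 1000) = 2^3 × 3 × 5^3 = 3000.
Smallest multiple of 3000 that is ≥ 9973: ⌈9973/3000⌉ × 3000 = 4 × 3000 = 12000.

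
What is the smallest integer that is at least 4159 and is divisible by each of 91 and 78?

The integer must be a common multiple of 91 and 78, so a multiple of their LCM.
91 = 7 × 13
78 = 2 × 3 × 13
LCM(91, 78) = 2 × 3 × 7 × 13 = 546.
Smallest multiple of 546 that is ≥ 4159: ⌈4159/546⌉ × 546 = 8 × 546 = 4368.

4368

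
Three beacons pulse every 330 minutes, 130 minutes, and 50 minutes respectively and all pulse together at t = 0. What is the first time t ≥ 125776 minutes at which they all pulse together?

128700 minutes

Joint pulses occur at multiples of LCM(330, 130, 50).
330 = 2 × 3 × 5 × 11
130 = 2 × 5 × 13
50 = 2 × 5^2
LCM(330, 130, 50) = 2 × 3 × 5^2 × 11 × 13 = 21450.
Smallest multiple of 21450 that is ≥ 125776: ⌈125776/21450⌉ × 21450 = 6 × 21450 = 128700.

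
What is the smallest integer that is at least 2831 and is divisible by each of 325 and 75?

The integer must be a common multiple of 325 and 75, so a multiple of their LCM.
325 = 5^2 × 13
75 = 3 × 5^2
LCM(325, 75) = 3 × 5^2 × 13 = 975.
Smallest multiple of 975 that is ≥ 2831: ⌈2831/975⌉ × 975 = 3 × 975 = 2925.

2925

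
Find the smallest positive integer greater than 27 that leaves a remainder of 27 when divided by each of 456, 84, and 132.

N − 27 must be a common multiple of 456, 84, and 132.
456 = 2^3 × 3 × 19
84 = 2^2 × 3 × 7
132 = 2^2 × 3 × 11
LCM(456, 84, 132) = 2^3 × 3 × 7 × 11 × 19 = 35112.
Smallest N > 27 is LCM + 27 = 35112 + 27 = 35139.

35139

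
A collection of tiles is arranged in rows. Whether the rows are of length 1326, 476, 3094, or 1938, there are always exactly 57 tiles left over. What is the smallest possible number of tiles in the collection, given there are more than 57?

352773

N − 57 must be a common multiple of 1326, 476, 3094, and 1938.
1326 = 2 × 3 × 13 × 17
476 = 2^2 × 7 × 17
3094 = 2 × 7 × 13 × 17
1938 = 2 × 3 × 17 × 19
LCM(1326, 476, 3094, 1938) = 2^2 × 3 × 7 × 13 × 17 × 19 = 352716.
Smallest N > 57 is LCM + 57 = 352716 + 57 = 352773.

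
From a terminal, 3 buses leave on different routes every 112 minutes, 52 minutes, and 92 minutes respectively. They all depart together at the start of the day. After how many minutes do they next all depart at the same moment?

33488 minutes

The first simultaneous occurrence is after LCM of the individual periods.
112 = 2^4 × 7
52 = 2^2 × 13
92 = 2^2 × 23
LCM(112, 52, 92) = 2^4 × 7 × 13 × 23 = 33488.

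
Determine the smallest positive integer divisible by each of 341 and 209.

341 = 11 × 31
209 = 11 × 19
LCM(341, 209) = 11 × 19 × 31 = 6479.

6479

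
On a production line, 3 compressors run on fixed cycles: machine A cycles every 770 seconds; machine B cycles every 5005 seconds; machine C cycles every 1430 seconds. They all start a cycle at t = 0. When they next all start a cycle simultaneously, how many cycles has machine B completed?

2 cycles

All finish a whole number of cycles simultaneously at t = LCM of the periods.
770 = 2 × 5 × 7 × 11
5005 = 5 × 7 × 11 × 13
1430 = 2 × 5 × 11 × 13
LCM(770, 5005, 1430) = 2 × 5 × 7 × 11 × 13 = 10010.
Cycles for period 5005: 10010 / 5005 = 2.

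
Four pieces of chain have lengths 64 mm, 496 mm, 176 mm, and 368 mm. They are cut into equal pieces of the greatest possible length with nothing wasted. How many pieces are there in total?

69

Piece length = gcd(64, 496, 176, 368).
64 = 2^6
496 = 2^4 × 31
176 = 2^4 × 11
368 = 2^4 × 23
gcd(64, 496, 176, 368) = 2^4 = 16.
Total pieces = 64/16 + 496/16 + 176/16 + 368/16 = 4 + 31 + 11 + 23 = 69.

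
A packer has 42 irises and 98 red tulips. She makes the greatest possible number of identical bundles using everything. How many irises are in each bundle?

3

Number of bundles = gcd(42, 98).
42 = 2 × 3 × 7
98 = 2 × 7^2
gcd(42, 98) = 2 × 7 = 14.
irises per bundle = 42 / 14 = 3.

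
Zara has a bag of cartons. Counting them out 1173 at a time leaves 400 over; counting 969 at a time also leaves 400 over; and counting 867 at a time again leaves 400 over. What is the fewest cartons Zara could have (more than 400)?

N − 400 must be a common multiple of 1173, 969, and 867.
1173 = 3 × 17 × 23
969 = 3 × 17 × 19
867 = 3 × 17^2
LCM(1173, 969, 867) = 3 × 17^2 × 19 × 23 = 378879.
Smallest N > 400 is LCM + 400 = 378879 + 400 = 379279.

379279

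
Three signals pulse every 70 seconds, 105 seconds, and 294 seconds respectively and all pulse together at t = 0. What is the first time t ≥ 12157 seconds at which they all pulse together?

Joint pulses occur at multiples of LCM(70, 105, 294).
70 = 2 × 5 × 7
105 = 3 × 5 × 7
294 = 2 × 3 × 7^2
LCM(70, 105, 294) = 2 × 3 × 5 × 7^2 = 1470.
Smallest multiple of 1470 that is ≥ 12157: ⌈12157/1470⌉ × 1470 = 9 × 1470 = 13230.

13230 seconds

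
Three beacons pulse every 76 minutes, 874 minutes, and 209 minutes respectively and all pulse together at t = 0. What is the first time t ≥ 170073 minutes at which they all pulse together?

Joint pulses occur at multiples of LCM(76, 874, 209).
76 = 2^2 × 19
874 = 2 × 19 × 23
209 = 11 × 19
LCM(76, 874, 209) = 2^2 × 11 × 19 × 23 = 19228.
Smallest multiple of 19228 that is ≥ 170073: ⌈170073/19228⌉ × 19228 = 9 × 19228 = 173052.

173052 minutes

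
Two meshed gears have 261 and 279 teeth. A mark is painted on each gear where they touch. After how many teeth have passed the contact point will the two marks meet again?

8091 teeth

They coincide at every common multiple of the periods; the first is the LCM.
261 = 3^2 × 29
279 = 3^2 × 31
LCM(261, 279) = 3^2 × 29 × 31 = 8091.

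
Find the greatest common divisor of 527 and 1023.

527 = 17 × 31
1023 = 3 × 11 × 31
gcd(527, 1023) = 31.

31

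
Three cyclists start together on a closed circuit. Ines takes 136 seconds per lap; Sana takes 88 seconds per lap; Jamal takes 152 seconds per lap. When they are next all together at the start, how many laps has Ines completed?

209 laps

The first common completion time is the LCM of the periods.
136 = 2^3 × 17
88 = 2^3 × 11
152 = 2^3 × 19
LCM(136, 88, 152) = 2^3 × 11 × 17 × 19 = 28424.
Laps for period 136: 28424 / 136 = 209.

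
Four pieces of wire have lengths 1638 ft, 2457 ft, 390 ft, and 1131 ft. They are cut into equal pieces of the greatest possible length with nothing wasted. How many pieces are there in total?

144

Piece length = gcd(1638, 2457, 390, 1131).
1638 = 2 × 3^2 × 7 × 13
2457 = 3^3 × 7 × 13
390 = 2 × 3 × 5 × 13
1131 = 3 × 13 × 29
gcd(1638, 2457, 390, 1131) = 3 × 13 = 39.
Total pieces = 1638/39 + 2457/39 + 390/39 + 1131/39 = 42 + 63 + 10 + 29 = 144.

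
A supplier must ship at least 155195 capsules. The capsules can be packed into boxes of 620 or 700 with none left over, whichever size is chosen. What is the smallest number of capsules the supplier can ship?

The number of capsules must be a common multiple of 620 and 700, so a multiple of their LCM.
620 = 2^2 × 5 × 31
700 = 2^2 × 5^2 × 7
LCM(620, 700) = 2^2 × 5^2 × 7 × 31 = 21700.
Smallest multiple of 21700 that is ≥ 155195: ⌈155195/21700⌉ × 21700 = 8 × 21700 = 173600.

173600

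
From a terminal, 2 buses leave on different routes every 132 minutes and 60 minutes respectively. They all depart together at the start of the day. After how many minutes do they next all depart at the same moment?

We need the least common multiple of the intervals.
132 = 2^2 × 3 × 11
60 = 2^2 × 3 × 5
LCM(132, 60) = 2^2 × 3 × 5 × 11 = 660.

660 minutes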